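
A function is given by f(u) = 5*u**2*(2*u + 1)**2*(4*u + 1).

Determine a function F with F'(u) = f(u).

The substitution w = -2*u**2 - u works: f is exactly (dF/dw)*(dw/du) for that inner function.
Check: d/du[40*u**6/3 + 20*u**5 + 10*u**4 + 5*u**3/3] = 80*u**5 + 100*u**4 + 40*u**3 + 5*u**2, which equals f(u).

An antiderivative is F(u) = 40*u**6/3 + 20*u**5 + 10*u**4 + 5*u**3/3.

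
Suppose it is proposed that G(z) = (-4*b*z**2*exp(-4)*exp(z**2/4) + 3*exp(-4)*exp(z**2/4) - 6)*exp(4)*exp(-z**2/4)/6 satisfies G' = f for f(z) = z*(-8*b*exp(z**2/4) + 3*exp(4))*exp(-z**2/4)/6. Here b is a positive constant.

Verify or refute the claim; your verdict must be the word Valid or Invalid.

d/dz[G] = (-8*b*z*exp(z**2/4) + 3*z*exp(4))*exp(-z**2/4)/6
This equals f(z) exactly, so the claim holds.

Valid: G'(z) = f(z).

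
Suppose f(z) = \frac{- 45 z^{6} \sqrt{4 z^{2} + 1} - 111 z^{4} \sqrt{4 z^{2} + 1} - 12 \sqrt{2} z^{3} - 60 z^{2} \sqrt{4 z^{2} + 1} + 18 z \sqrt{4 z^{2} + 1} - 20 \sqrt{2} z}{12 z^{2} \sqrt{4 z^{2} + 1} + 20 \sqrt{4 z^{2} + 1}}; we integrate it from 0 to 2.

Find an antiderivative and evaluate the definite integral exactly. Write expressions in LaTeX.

An antiderivative F(z) passes only if d/dz[F] lands on f(z) exactly.
F(z) = \frac{\sqrt{2} \left(- 3 \sqrt{2} z^{5} - 4 \sqrt{2} z^{3} - 2 \sqrt{4 z^{2} + 1} + 3 \sqrt{2} \log{\left(z^{2} + \frac{5}{3} \right)} + 6 \sqrt{2}\right)}{8} is an antiderivative of f.
Check: d/dz[\frac{\sqrt{2} \left(- 3 \sqrt{2} z^{5} - 4 \sqrt{2} z^{3} - 2 \sqrt{4 z^{2} + 1} + 3 \sqrt{2} \log{\left(z^{2} + \frac{5}{3} \right)} + 6 \sqrt{2}\right)}{8}] = \frac{- 45 z^{6} \sqrt{4 z^{2} + 1} - 111 z^{4} \sqrt{4 z^{2} + 1} - 12 \sqrt{2} z^{3} - 60 z^{2} \sqrt{4 z^{2} + 1} + 18 z \sqrt{4 z^{2} + 1} - 20 \sqrt{2} z}{12 z^{2} \sqrt{4 z^{2} + 1} + 20 \sqrt{4 z^{2} + 1}} = f(z).
F(2) = - \frac{61}{2} - \frac{\sqrt{34}}{4} + \frac{3 \log{\left(\frac{17}{3} \right)}}{4}; F(0) = - \frac{\sqrt{2}}{4} + \frac{3 \log{\left(\frac{5}{3} \right)}}{4} + \frac{3}{2}.
Integral = F(2) - F(0) = -32 - \frac{\sqrt{34}}{4} - \frac{3 \log{\left(\frac{5}{3} \right)}}{4} + \frac{\sqrt{2}}{4} + \frac{3 \log{\left(\frac{17}{3} \right)}}{4}.

Antiderivative: F(z) = \frac{\sqrt{2} \left(- 3 \sqrt{2} z^{5} - 4 \sqrt{2} z^{3} - 2 \sqrt{4 z^{2} + 1} + 3 \sqrt{2} \log{\left(z^{2} + \frac{5}{3} \right)} + 6 \sqrt{2}\right)}{8}; value = -32 - \frac{\sqrt{34}}{4} - \frac{3 \log{\left(\frac{5}{3} \right)}}{4} + \frac{\sqrt{2}}{4} + \frac{3 \log{\left(\frac{17}{3} \right)}}{4}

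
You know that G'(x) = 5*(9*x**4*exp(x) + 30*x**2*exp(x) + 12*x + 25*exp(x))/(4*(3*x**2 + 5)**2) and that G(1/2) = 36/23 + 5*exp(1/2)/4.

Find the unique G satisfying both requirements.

G(x) = 5*exp(x)/4 + 2 - 5/(6*x**2 + 10)

A first test for any G(x): its x-derivative must equal the given G'(x).
A general antiderivative is 5*exp(x)/4 - 5/(2*(3*x**2 + 5)) + C.
The condition gives C = 36/23 + 5*exp(1/2)/4 - (-10/23 + 5*exp(1/2)/4) = 2.
So G(x) = 5*exp(x)/4 + 2 - 5/(6*x**2 + 10).
Check: d/dx[5*exp(x)/4 + 2 - 5/(6*x**2 + 10)] = (45*x**4*exp(x) + 150*x**2*exp(x) + 60*x + 125*exp(x))/(36*x**4 + 120*x**2 + 100), which equals G'(x).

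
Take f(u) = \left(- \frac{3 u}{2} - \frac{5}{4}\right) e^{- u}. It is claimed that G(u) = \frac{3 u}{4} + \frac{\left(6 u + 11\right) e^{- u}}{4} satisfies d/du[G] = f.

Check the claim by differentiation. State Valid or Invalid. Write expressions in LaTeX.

Invalid: d/du[G] - f = \frac{3}{4}, which is not 0.

d/du[G] = \frac{\left(- 6 u + 3 e^{u} - 5\right) e^{- u}}{4}
d/du[G] - f(u) = \frac{3}{4} != 0.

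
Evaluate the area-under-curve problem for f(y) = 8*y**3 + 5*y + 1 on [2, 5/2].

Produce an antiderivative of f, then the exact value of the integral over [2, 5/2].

Antiderivative: F(y) = 2*y**4 + 5*y**2/2 + y; value = 209/4

Integrate term by term and add the pieces.
F(y) = 2*y**4 + 5*y**2/2 + y is an antiderivative of f.
Check: d/dy[2*y**4 + 5*y**2/2 + y] = 8*y**3 + 5*y + 1 = f(y).
F(5/2) = 385/4; F(2) = 44.
Integral = F(5/2) - F(2) = 209/4.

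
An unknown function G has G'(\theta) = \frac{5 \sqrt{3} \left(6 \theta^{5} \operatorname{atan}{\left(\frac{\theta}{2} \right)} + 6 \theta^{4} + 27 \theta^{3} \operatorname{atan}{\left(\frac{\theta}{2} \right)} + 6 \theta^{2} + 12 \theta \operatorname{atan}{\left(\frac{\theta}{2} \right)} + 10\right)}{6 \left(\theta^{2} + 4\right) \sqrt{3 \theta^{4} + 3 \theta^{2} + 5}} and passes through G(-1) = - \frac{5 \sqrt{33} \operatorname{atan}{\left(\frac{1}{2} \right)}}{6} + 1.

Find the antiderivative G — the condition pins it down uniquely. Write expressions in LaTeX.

G(\theta) = \frac{5 \sqrt{\theta^{4} + \theta^{2} + \frac{5}{3}} \operatorname{atan}{\left(\frac{\theta}{2} \right)}}{2} + 1

Recognize the product-rule pattern: G'(\theta) = u'v + uv' with u = \frac{5 \sqrt{\theta^{4} + \theta^{2} + \frac{5}{3}}}{2}, v = \operatorname{atan}{\left(\frac{\theta}{2} \right)}, so integration by parts undoes it.
A general antiderivative is \frac{5 \sqrt{\theta^{4} + \theta^{2} + \frac{5}{3}} \operatorname{atan}{\left(\frac{\theta}{2} \right)}}{2} + C.
The condition gives C = - \frac{5 \sqrt{33} \operatorname{atan}{\left(\frac{1}{2} \right)}}{6} + 1 - (- \frac{5 \sqrt{33} \operatorname{atan}{\left(\frac{1}{2} \right)}}{6}) = 1.
So G(\theta) = \frac{5 \sqrt{\theta^{4} + \theta^{2} + \frac{5}{3}} \operatorname{atan}{\left(\frac{\theta}{2} \right)}}{2} + 1.
Check: d/d\theta[\frac{5 \sqrt{\theta^{4} + \theta^{2} + \frac{5}{3}} \operatorname{atan}{\left(\frac{\theta}{2} \right)}}{2} + 1] = \frac{30 \theta^{5} \operatorname{atan}{\left(\frac{\theta}{2} \right)} + 30 \theta^{4} + 135 \theta^{3} \operatorname{atan}{\left(\frac{\theta}{2} \right)} + 30 \theta^{2} + 60 \theta \operatorname{atan}{\left(\frac{\theta}{2} \right)} + 50}{2 \sqrt{3} \theta^{2} \sqrt{3 \theta^{4} + 3 \theta^{2} + 5} + 8 \sqrt{3} \sqrt{3 \theta^{4} + 3 \theta^{2} + 5}}, which equals G'(\theta).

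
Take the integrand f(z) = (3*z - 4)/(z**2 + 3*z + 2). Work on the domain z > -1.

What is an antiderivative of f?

Factor the denominator ((z + 1)*(z + 2)) and decompose: f = 10/(z + 2) - 7/(z + 1); each piece integrates to a log, atan, or power term.
Check: d/dz[-7*log(z + 1) + 10*log(z + 2)] = (3*z - 4)/(z**2 + 3*z + 2) = f(z).

An antiderivative is F(z) = -7*log(z + 1) + 10*log(z + 2).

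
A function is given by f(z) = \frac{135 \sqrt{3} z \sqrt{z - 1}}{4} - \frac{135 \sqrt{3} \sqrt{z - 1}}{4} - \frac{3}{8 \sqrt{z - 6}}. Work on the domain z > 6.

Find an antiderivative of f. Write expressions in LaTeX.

Integrate term by term and add the pieces.
Check: d/dz[- \frac{3 \sqrt{z - 6}}{4} + \frac{3 \left(3 z - 3\right)^{\frac{5}{2}}}{2}] = \frac{270 \sqrt{3} z \sqrt{z - 6} \sqrt{z - 1} - 270 \sqrt{3} \sqrt{z - 6} \sqrt{z - 1} - 3}{8 \sqrt{z - 6}}, which equals f(z).

An antiderivative is F(z) = - \frac{3 \sqrt{z - 6}}{4} + \frac{3 \left(3 z - 3\right)^{\frac{5}{2}}}{2}.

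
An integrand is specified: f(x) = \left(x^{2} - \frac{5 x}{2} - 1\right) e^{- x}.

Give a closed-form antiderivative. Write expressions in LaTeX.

Recognize the product-rule pattern: f = u'v + uv' with u = - x^{2} + \frac{x}{2} + \frac{3}{2}, v = e^{- x}, so integration by parts undoes it.
Check: d/dx[\frac{\left(- 2 x^{2} + x + 3\right) e^{- x}}{2}] = \frac{\left(2 x^{2} - 5 x - 2\right) e^{- x}}{2}, which equals f(x).

An antiderivative is F(x) = \frac{\left(- 2 x^{2} + x + 3\right) e^{- x}}{2}.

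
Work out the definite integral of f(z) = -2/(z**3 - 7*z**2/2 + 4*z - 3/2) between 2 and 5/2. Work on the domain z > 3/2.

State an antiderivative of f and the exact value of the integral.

Antiderivative: F(z) = 4*(-2*(z - 1)*log(z - 3/2) + 2*(z - 1)*log(z - 1) - 1)/(z - 1); value = -8*log(2) + 4/3 + 8*log(3/2)

Factor the denominator ((z - 1)**2*(2*z - 3)) and decompose: f = -16/(2*z - 3) + 8/(z - 1) + 4/(z - 1)**2; each piece integrates to a log, atan, or power term.
F(z) = 4*(-2*(z - 1)*log(z - 3/2) + 2*(z - 1)*log(z - 1) - 1)/(z - 1) is an antiderivative of f.
Check: d/dz[4*(-2*(z - 1)*log(z - 3/2) + 2*(z - 1)*log(z - 1) - 1)/(z - 1)] = -4/(2*z**3 - 7*z**2 + 8*z - 3), which equals f(z).
F(5/2) = -8/3 + 8*log(3/2); F(2) = -4 + 8*log(2).
Integral = F(5/2) - F(2) = -8*log(2) + 4/3 + 8*log(3/2).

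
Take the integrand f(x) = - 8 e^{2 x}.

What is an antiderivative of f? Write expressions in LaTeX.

For F(x) to be correct the identity F'(x) - f(x) = 0 must hold.
Check: d/dx[- 4 e^{2 x}] = - 8 e^{2 x} = f(x).

An antiderivative is F(x) = - 4 e^{2 x}.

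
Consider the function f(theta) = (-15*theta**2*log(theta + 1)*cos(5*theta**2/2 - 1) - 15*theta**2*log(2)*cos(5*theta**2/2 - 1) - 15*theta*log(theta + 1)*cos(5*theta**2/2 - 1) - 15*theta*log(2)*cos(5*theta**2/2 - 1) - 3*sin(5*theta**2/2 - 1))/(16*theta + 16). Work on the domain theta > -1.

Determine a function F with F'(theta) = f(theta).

f has the shape u'v + uv' for u = -3*log(2*theta + 2)/16 and v = sin(5*theta**2/2 - 1) — it is the derivative of the product u*v.
Check: d/dtheta[-3*log(2*theta + 2)*sin(5*theta**2/2 - 1)/16] = (-15*theta**2*log(theta + 1)*cos(5*theta**2/2 - 1) - 15*theta**2*log(2)*cos(5*theta**2/2 - 1) - 15*theta*log(theta + 1)*cos(5*theta**2/2 - 1) - 15*theta*log(2)*cos(5*theta**2/2 - 1) - 3*sin(5*theta**2/2 - 1))/(16*theta + 16) = f(theta).

An antiderivative is F(theta) = -3*log(2*theta + 2)*sin(5*theta**2/2 - 1)/16.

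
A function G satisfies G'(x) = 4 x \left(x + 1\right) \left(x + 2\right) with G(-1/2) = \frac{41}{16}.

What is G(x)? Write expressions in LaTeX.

G(x) = \left(- x^{2} - 2 x\right)^{2} + 2

The substitution u = - x^{2} - 2 x works: G'(x) is exactly (dG/du)*(du/dx) for that inner function.
A general antiderivative is \left(- x^{2} - 2 x\right)^{2} + C.
The condition gives C = \frac{41}{16} - (\frac{9}{16}) = 2.
So G(x) = \left(- x^{2} - 2 x\right)^{2} + 2.
Check: d/dx[\left(- x^{2} - 2 x\right)^{2} + 2] = 4 x^{3} + 12 x^{2} + 8 x, which equals G'(x).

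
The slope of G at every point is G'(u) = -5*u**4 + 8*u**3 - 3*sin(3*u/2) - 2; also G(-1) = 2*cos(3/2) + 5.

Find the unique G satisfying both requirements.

G(u) = -u**5 + 2*u**4 - 2*u + 2*cos(3*u/2)

Integrate term by term and add the pieces.
A general antiderivative is -u**5 + 2*u**4 - 2*u + 2*cos(3*u/2) + C.
The condition gives C = 2*cos(3/2) + 5 - (2*cos(3/2) + 5) = 0.
So G(u) = -u**5 + 2*u**4 - 2*u + 2*cos(3*u/2).
Check: d/du[-u**5 + 2*u**4 - 2*u + 2*cos(3*u/2)] = -5*u**4 + 8*u**3 - 3*sin(3*u/2) - 2 = G'(u).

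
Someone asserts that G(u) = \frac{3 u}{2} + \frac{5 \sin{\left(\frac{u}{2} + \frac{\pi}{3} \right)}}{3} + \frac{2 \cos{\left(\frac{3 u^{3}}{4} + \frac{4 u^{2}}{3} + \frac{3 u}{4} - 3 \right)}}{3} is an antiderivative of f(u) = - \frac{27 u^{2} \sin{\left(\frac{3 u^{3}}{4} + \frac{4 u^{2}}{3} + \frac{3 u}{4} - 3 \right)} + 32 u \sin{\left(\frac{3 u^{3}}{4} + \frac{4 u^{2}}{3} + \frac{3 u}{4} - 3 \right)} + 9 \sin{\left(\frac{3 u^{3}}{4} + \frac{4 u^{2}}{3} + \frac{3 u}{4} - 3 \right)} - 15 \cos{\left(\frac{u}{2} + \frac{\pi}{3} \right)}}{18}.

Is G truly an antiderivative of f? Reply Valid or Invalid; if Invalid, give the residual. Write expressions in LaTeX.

Invalid: d/du[G] - f = \frac{3}{2}, which is not 0.

d/du[G] = - \frac{3 u^{2} \sin{\left(\frac{3 u^{3}}{4} + \frac{4 u^{2}}{3} + \frac{3 u}{4} - 3 \right)}}{2} - \frac{16 u \sin{\left(\frac{3 u^{3}}{4} + \frac{4 u^{2}}{3} + \frac{3 u}{4} - 3 \right)}}{9} - \frac{\sin{\left(\frac{3 u^{3}}{4} + \frac{4 u^{2}}{3} + \frac{3 u}{4} - 3 \right)}}{2} + \frac{5 \cos{\left(\frac{u}{2} + \frac{\pi}{3} \right)}}{6} + \frac{3}{2}
d/du[G] - f(u) = \frac{3}{2} != 0.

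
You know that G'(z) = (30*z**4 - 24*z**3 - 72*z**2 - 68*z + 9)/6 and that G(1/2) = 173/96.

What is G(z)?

G(z) = z**5 - z**4 - 4*z**3 - 17*z**2/3 + 3*z/2 + 3

Differentiate the proposed G(z) back; it has to land on the given G'(z).
A general antiderivative is z**5 - z**4 - 4*z**3 - 17*z**2/3 + 3*z/2 + 1 + C.
The condition gives C = 173/96 - (-19/96) = 2.
So G(z) = z**5 - z**4 - 4*z**3 - 17*z**2/3 + 3*z/2 + 3.
Check: d/dz[z**5 - z**4 - 4*z**3 - 17*z**2/3 + 3*z/2 + 3] = 5*z**4 - 4*z**3 - 12*z**2 - 34*z/3 + 3/2, which equals G'(z).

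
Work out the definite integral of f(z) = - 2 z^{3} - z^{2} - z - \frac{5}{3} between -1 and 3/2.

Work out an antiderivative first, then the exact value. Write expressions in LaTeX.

Integrate term by term and add the pieces.
F(z) = - \frac{z \left(3 z^{3} + 2 z^{2} + 3 z + 10\right)}{6} is an antiderivative of f.
Check: d/dz[- \frac{z \left(3 z^{3} + 2 z^{2} + 3 z + 10\right)}{6}] = - 2 z^{3} - z^{2} - z - \frac{5}{3} = f(z).
F(3/2) = - \frac{233}{32}; F(-1) = 1.
Integral = F(3/2) - F(-1) = - \frac{265}{32}.

Antiderivative: F(z) = - \frac{z \left(3 z^{3} + 2 z^{2} + 3 z + 10\right)}{6}; value = - \frac{265}{32}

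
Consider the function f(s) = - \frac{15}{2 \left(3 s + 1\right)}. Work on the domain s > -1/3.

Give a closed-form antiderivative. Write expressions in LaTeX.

An antiderivative is F(s) = - \frac{5 \log{\left(\frac{3 s}{2} + \frac{1}{2} \right)}}{2}.

A candidate is checked by its d/ds: the result must match f(s).
Check: d/ds[- \frac{5 \log{\left(\frac{3 s}{2} + \frac{1}{2} \right)}}{2}] = - \frac{15}{6 s + 2}, which equals f(s).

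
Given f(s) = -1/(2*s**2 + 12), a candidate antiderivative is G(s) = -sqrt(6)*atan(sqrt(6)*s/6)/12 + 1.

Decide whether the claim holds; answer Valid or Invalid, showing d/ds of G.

Valid. The derivative of G reproduces f.

d/ds[G] = -1/(2*s**2 + 12)
This equals f(s) exactly, so the claim holds.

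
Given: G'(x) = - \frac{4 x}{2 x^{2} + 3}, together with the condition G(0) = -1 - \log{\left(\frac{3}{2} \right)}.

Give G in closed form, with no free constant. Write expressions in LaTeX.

G'(x) matches the chain-rule pattern g'(h)*h' with inner function h(x) = x^{2} + \frac{3}{2}; substituting u = h(x) collapses the integral.
A general antiderivative is - \log{\left(x^{2} + \frac{3}{2} \right)} + C.
The condition gives C = -1 - \log{\left(\frac{3}{2} \right)} - (- \log{\left(\frac{3}{2} \right)}) = -1.
So G(x) = - \log{\left(x^{2} + \frac{3}{2} \right)} - 1.
Check: d/dx[- \log{\left(x^{2} + \frac{3}{2} \right)} - 1] = - \frac{4 x}{2 x^{2} + 3} = G'(x).

G(x) = - \log{\left(x^{2} + \frac{3}{2} \right)} - 1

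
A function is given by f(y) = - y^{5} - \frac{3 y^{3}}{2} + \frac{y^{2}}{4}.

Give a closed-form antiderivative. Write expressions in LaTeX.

The integrand splits into summands that can be handled one at a time.
Check: d/dy[- \frac{y^{3} \left(4 y^{3} + 9 y - 2\right)}{24}] = - y^{5} - \frac{3 y^{3}}{2} + \frac{y^{2}}{4} = f(y).

An antiderivative is F(y) = - \frac{y^{3} \left(4 y^{3} + 9 y - 2\right)}{24}.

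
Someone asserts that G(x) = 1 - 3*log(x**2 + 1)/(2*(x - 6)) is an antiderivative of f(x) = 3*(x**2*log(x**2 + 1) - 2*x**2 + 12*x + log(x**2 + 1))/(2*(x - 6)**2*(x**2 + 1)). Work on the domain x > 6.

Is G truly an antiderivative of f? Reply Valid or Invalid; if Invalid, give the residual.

d/dx[G] = (3*x**2*log(x**2 + 1) - 6*x**2 + 36*x + 3*log(x**2 + 1))/(2*x**4 - 24*x**3 + 74*x**2 - 24*x + 72)
This equals f(x) exactly, so the claim holds.

Valid: G'(x) = f(x).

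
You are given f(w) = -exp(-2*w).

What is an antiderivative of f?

An antiderivative is F(w) = exp(-2*w)/2.

Since d/dw undoes antidifferentiation here, F'(w) = f(w) is required of F(w).
Check: d/dw[exp(-2*w)/2] = -exp(-2*w) = f(w).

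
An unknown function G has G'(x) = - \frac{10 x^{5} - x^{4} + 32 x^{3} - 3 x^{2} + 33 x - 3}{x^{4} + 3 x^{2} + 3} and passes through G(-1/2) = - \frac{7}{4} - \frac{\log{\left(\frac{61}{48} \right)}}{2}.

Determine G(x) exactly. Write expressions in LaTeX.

For G(x) to be correct, d/dx[G] must agree with the stated G'(x) identically.
A general antiderivative is - 5 x^{2} + x - \frac{\log{\left(\frac{x^{4}}{3} + x^{2} + 1 \right)}}{2} - 1 + C.
The condition gives C = - \frac{7}{4} - \frac{\log{\left(\frac{61}{48} \right)}}{2} - (- \frac{11}{4} - \frac{\log{\left(\frac{61}{48} \right)}}{2}) = 1.
So G(x) = - \frac{10 x^{2} - 2 x + \log{\left(\frac{x^{4}}{3} + x^{2} + 1 \right)}}{2}.
Check: d/dx[- \frac{10 x^{2} - 2 x + \log{\left(\frac{x^{4}}{3} + x^{2} + 1 \right)}}{2}] = \frac{- 10 x^{5} + x^{4} - 32 x^{3} + 3 x^{2} - 33 x + 3}{x^{4} + 3 x^{2} + 3}, which equals G'(x).

G(x) = - \frac{10 x^{2} - 2 x + \log{\left(\frac{x^{4}}{3} + x^{2} + 1 \right)}}{2}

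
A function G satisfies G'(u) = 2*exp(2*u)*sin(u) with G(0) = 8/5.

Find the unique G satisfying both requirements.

G(u) = 2*(2*exp(2*u)*sin(u) - exp(2*u)*cos(u) + 5)/5

Whatever form G(u) takes, its d/du must return the stated G'(u).
A general antiderivative is 4*exp(2*u)*sin(u)/5 - 2*exp(2*u)*cos(u)/5 + C.
The condition gives C = 8/5 - (-2/5) = 2.
So G(u) = 2*(2*exp(2*u)*sin(u) - exp(2*u)*cos(u) + 5)/5.
Check: d/du[2*(2*exp(2*u)*sin(u) - exp(2*u)*cos(u) + 5)/5] = 2*exp(2*u)*sin(u) = G'(u).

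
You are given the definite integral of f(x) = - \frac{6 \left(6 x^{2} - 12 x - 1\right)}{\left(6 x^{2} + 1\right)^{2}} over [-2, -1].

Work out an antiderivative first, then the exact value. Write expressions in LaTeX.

f has the shape u'v + uv' for u = \frac{1}{3 x^{2} + \frac{1}{2}} and v = 3 x - 3 — it is the derivative of the product u*v.
F(x) = \frac{6 \left(x - 1\right)}{6 x^{2} + 1} is an antiderivative of f.
Check: d/dx[\frac{6 \left(x - 1\right)}{6 x^{2} + 1}] = \frac{- 36 x^{2} + 72 x + 6}{36 x^{4} + 12 x^{2} + 1}, which equals f(x).
F(-1) = - \frac{12}{7}; F(-2) = - \frac{18}{25}.
Integral = F(-1) - F(-2) = - \frac{174}{175}.

Antiderivative: F(x) = \frac{6 \left(x - 1\right)}{6 x^{2} + 1}; value = - \frac{174}{175}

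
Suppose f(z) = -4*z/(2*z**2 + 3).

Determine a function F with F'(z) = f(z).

The substitution u = 2*z**2 + 3 works: f is exactly (dF/du)*(du/dz) for that inner function.
Check: d/dz[-log(2*z**2 + 3)] = -4*z/(2*z**2 + 3) = f(z).

An antiderivative is F(z) = -log(2*z**2 + 3).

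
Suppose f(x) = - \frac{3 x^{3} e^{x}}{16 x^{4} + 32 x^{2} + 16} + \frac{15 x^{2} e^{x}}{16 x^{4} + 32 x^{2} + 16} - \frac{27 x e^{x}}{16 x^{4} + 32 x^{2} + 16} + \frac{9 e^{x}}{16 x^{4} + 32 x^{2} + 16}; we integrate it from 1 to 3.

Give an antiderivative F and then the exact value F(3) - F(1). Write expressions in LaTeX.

Integrate term by term and add the pieces.
F(x) = \frac{3 \left(4 - x\right) e^{x}}{16 \left(x^{2} + 1\right)} is an antiderivative of f.
Check: d/dx[\frac{3 \left(4 - x\right) e^{x}}{16 \left(x^{2} + 1\right)}] = \frac{- 3 x^{3} e^{x} + 15 x^{2} e^{x} - 27 x e^{x} + 9 e^{x}}{16 x^{4} + 32 x^{2} + 16}, which equals f(x).
F(3) = \frac{3 e^{3}}{160}; F(1) = \frac{9 e}{32}.
Integral = F(3) - F(1) = - \frac{9 e}{32} + \frac{3 e^{3}}{160}.

Antiderivative: F(x) = \frac{3 \left(4 - x\right) e^{x}}{16 \left(x^{2} + 1\right)}; value = - \frac{9 e}{32} + \frac{3 e^{3}}{160}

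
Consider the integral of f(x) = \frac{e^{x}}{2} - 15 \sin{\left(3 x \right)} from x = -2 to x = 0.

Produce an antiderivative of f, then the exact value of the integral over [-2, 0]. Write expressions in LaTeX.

Antiderivative: F(x) = \frac{e^{x} + 10 \cos{\left(3 x \right)}}{2}; value = - 5 \cos{\left(6 \right)} - \frac{1}{2 e^{2}} + \frac{11}{2}

The integrand splits into summands that can be handled one at a time.
F(x) = \frac{e^{x} + 10 \cos{\left(3 x \right)}}{2} is an antiderivative of f.
Check: d/dx[\frac{e^{x} + 10 \cos{\left(3 x \right)}}{2}] = \frac{e^{x}}{2} - 15 \sin{\left(3 x \right)} = f(x).
F(0) = \frac{11}{2}; F(-2) = \frac{1}{2 e^{2}} + 5 \cos{\left(6 \right)}.
Integral = F(0) - F(-2) = - 5 \cos{\left(6 \right)} - \frac{1}{2 e^{2}} + \frac{11}{2}.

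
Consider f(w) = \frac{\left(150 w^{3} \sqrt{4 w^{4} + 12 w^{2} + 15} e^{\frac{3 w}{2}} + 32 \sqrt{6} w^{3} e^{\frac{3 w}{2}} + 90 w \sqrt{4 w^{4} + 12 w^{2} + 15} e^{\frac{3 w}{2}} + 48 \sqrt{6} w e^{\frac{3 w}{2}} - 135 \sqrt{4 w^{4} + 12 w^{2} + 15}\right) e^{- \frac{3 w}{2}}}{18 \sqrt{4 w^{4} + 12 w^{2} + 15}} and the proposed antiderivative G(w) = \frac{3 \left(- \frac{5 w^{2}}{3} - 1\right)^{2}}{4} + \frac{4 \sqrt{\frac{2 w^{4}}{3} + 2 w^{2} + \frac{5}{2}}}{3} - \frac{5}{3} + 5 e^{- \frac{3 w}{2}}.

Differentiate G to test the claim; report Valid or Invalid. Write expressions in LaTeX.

Valid: G'(w) = f(w).

d/dw[G] = \frac{\left(150 w^{3} \sqrt{4 w^{4} + 12 w^{2} + 15} e^{\frac{3 w}{2}} + 32 \sqrt{6} w^{3} e^{\frac{3 w}{2}} + 90 w \sqrt{4 w^{4} + 12 w^{2} + 15} e^{\frac{3 w}{2}} + 48 \sqrt{6} w e^{\frac{3 w}{2}} - 135 \sqrt{4 w^{4} + 12 w^{2} + 15}\right) e^{- \frac{3 w}{2}}}{18 \sqrt{4 w^{4} + 12 w^{2} + 15}}
This equals f(w) exactly, so the claim holds.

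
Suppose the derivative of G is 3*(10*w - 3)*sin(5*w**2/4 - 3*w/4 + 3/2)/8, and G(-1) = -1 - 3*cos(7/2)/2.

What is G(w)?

G'(w) matches the chain-rule pattern g'(h)*h' with inner function h(w) = 5*w**2/4 - 3*w/4 + 3/2; substituting u = h(w) collapses the integral.
A general antiderivative is -3*cos(5*w**2/4 - 3*w/4 + 3/2)/2 + C.
The condition gives C = -1 - 3*cos(7/2)/2 - (-3*cos(7/2)/2) = -1.
So G(w) = (-3*cos(5*w**2/4 - 3*w/4 + 3/2) - 2)/2.
Check: d/dw[(-3*cos(5*w**2/4 - 3*w/4 + 3/2) - 2)/2] = 15*w*sin(5*w**2/4 - 3*w/4 + 3/2)/4 - 9*sin(5*w**2/4 - 3*w/4 + 3/2)/8, which equals G'(w).

G(w) = (-3*cos(5*w**2/4 - 3*w/4 + 3/2) - 2)/2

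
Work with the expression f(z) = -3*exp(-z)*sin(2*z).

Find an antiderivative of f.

A first test for any F(z): its z-derivative must equal f(z) identically.
Check: d/dz[3*exp(-z)*sin(2*z)/5 + 6*exp(-z)*cos(2*z)/5] = -3*exp(-z)*sin(2*z) = f(z).

An antiderivative is F(z) = 3*exp(-z)*sin(2*z)/5 + 6*exp(-z)*cos(2*z)/5.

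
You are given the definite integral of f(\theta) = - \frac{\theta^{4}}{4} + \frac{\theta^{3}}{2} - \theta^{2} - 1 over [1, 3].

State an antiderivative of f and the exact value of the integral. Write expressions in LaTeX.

Integrate term by term and add the pieces.
F(\theta) = - \frac{\theta^{5}}{20} + \frac{\theta^{4}}{8} - \frac{\theta^{3}}{3} - \theta is an antiderivative of f.
Check: d/d\theta[- \frac{\theta^{5}}{20} + \frac{\theta^{4}}{8} - \frac{\theta^{3}}{3} - \theta] = - \frac{\theta^{4}}{4} + \frac{\theta^{3}}{2} - \theta^{2} - 1 = f(\theta).
F(3) = - \frac{561}{40}; F(1) = - \frac{151}{120}.
Integral = F(3) - F(1) = - \frac{383}{30}.

Antiderivative: F(\theta) = - \frac{\theta^{5}}{20} + \frac{\theta^{4}}{8} - \frac{\theta^{3}}{3} - \theta; value = - \frac{383}{30}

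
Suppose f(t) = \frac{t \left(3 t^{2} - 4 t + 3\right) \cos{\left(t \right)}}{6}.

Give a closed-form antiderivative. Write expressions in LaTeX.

Any candidate F(t) must reproduce f(t) exactly when differentiated.
Check: d/dt[\frac{t^{3} \sin{\left(t \right)}}{2} - \frac{2 t^{2} \sin{\left(t \right)}}{3} + \frac{3 t^{2} \cos{\left(t \right)}}{2} - \frac{5 t \sin{\left(t \right)}}{2} - \frac{4 t \cos{\left(t \right)}}{3} + \frac{4 \sin{\left(t \right)}}{3} - \frac{5 \cos{\left(t \right)}}{2}] = \frac{t^{3} \cos{\left(t \right)}}{2} - \frac{2 t^{2} \cos{\left(t \right)}}{3} + \frac{t \cos{\left(t \right)}}{2}, which equals f(t).

An antiderivative is F(t) = \frac{t^{3} \sin{\left(t \right)}}{2} - \frac{2 t^{2} \sin{\left(t \right)}}{3} + \frac{3 t^{2} \cos{\left(t \right)}}{2} - \frac{5 t \sin{\left(t \right)}}{2} - \frac{4 t \cos{\left(t \right)}}{3} + \frac{4 \sin{\left(t \right)}}{3} - \frac{5 \cos{\left(t \right)}}{2}.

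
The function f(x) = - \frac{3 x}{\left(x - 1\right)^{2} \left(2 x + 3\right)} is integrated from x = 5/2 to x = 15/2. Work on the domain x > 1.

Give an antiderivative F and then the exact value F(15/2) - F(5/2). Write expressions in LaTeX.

The denominator factors as \left(x - 1\right)^{2} \left(2 x + 3\right); partial fractions split f into directly integrable pieces: \frac{18}{25 \left(2 x + 3\right)} - \frac{9}{25 \left(x - 1\right)} - \frac{3}{5 \left(x - 1\right)^{2}}.
F(x) = \frac{- 9 x \log{\left(x - 1 \right)} + 9 x \log{\left(x + \frac{3}{2} \right)} + 9 \log{\left(x - 1 \right)} - 9 \log{\left(x + \frac{3}{2} \right)} + 15}{25 x - 25} is an antiderivative of f.
Check: d/dx[\frac{- 9 x \log{\left(x - 1 \right)} + 9 x \log{\left(x + \frac{3}{2} \right)} + 9 \log{\left(x - 1 \right)} - 9 \log{\left(x + \frac{3}{2} \right)} + 15}{25 x - 25}] = - \frac{3 x}{2 x^{3} - x^{2} - 4 x + 3}, which equals f(x).
F(15/2) = - \frac{9 \log{\left(\frac{13}{2} \right)}}{25} + \frac{6}{65} + \frac{9 \log{\left(9 \right)}}{25}; F(5/2) = - \frac{9 \log{\left(\frac{3}{2} \right)}}{25} + \frac{2}{5} + \frac{9 \log{\left(4 \right)}}{25}.
Integral = F(15/2) - F(5/2) = - \frac{9 \log{\left(\frac{13}{2} \right)}}{25} - \frac{9 \log{\left(4 \right)}}{25} - \frac{4}{13} + \frac{9 \log{\left(\frac{3}{2} \right)}}{25} + \frac{9 \log{\left(9 \right)}}{25}.

Antiderivative: F(x) = \frac{- 9 x \log{\left(x - 1 \right)} + 9 x \log{\left(x + \frac{3}{2} \right)} + 9 \log{\left(x - 1 \right)} - 9 \log{\left(x + \frac{3}{2} \right)} + 15}{25 x - 25}; value = - \frac{9 \log{\left(\frac{13}{2} \right)}}{25} - \frac{9 \log{\left(4 \right)}}{25} - \frac{4}{13} + \frac{9 \log{\left(\frac{3}{2} \right)}}{25} + \frac{9 \log{\left(9 \right)}}{25}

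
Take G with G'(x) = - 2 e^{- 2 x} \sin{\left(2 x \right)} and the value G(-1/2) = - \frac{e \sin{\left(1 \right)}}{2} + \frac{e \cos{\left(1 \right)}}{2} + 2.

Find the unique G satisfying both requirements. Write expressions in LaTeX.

Since d/dx undoes antidifferentiation here, G(x) must give back the stated G'(x).
A general antiderivative is \frac{e^{- 2 x} \sin{\left(2 x \right)}}{2} + \frac{e^{- 2 x} \cos{\left(2 x \right)}}{2} + C.
The condition gives C = - \frac{e \sin{\left(1 \right)}}{2} + \frac{e \cos{\left(1 \right)}}{2} + 2 - (- \frac{e \sin{\left(1 \right)}}{2} + \frac{e \cos{\left(1 \right)}}{2}) = 2.
So G(x) = \frac{\left(4 e^{2 x} + \sin{\left(2 x \right)} + \cos{\left(2 x \right)}\right) e^{- 2 x}}{2}.
Check: d/dx[\frac{\left(4 e^{2 x} + \sin{\left(2 x \right)} + \cos{\left(2 x \right)}\right) e^{- 2 x}}{2}] = - 2 e^{- 2 x} \sin{\left(2 x \right)} = G'(x).

G(x) = \frac{\left(4 e^{2 x} + \sin{\left(2 x \right)} + \cos{\left(2 x \right)}\right) e^{- 2 x}}{2}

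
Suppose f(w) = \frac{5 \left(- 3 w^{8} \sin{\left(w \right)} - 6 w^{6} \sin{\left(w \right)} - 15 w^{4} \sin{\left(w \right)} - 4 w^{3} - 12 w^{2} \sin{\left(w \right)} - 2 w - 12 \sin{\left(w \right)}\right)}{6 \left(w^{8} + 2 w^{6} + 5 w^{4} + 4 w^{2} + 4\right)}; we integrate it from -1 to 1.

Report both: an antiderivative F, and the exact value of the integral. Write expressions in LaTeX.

Whatever form F(w) takes, F'(w) = f(w) is non-negotiable.
F(w) = \frac{5 \left(3 \left(w^{4} + w^{2} + 2\right) \cos{\left(w \right)} + 1\right)}{6 \left(w^{4} + w^{2} + 2\right)} is an antiderivative of f.
Check: d/dw[\frac{5 \left(3 \left(w^{4} + w^{2} + 2\right) \cos{\left(w \right)} + 1\right)}{6 \left(w^{4} + w^{2} + 2\right)}] = \frac{- 15 w^{8} \sin{\left(w \right)} - 30 w^{6} \sin{\left(w \right)} - 75 w^{4} \sin{\left(w \right)} - 20 w^{3} - 60 w^{2} \sin{\left(w \right)} - 10 w - 60 \sin{\left(w \right)}}{6 w^{8} + 12 w^{6} + 30 w^{4} + 24 w^{2} + 24}, which equals f(w).
F(1) = \frac{5}{24} + \frac{5 \cos{\left(1 \right)}}{2}; F(-1) = \frac{5}{24} + \frac{5 \cos{\left(1 \right)}}{2}.
Integral = F(1) - F(-1) = 0.

Antiderivative: F(w) = \frac{5 \left(3 \left(w^{4} + w^{2} + 2\right) \cos{\left(w \right)} + 1\right)}{6 \left(w^{4} + w^{2} + 2\right)}; value = 0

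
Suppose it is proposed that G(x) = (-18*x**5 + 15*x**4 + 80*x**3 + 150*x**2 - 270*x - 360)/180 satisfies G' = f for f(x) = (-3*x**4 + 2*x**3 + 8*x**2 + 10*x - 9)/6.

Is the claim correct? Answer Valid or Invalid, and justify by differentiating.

d/dx[G] = -x**4/2 + x**3/3 + 4*x**2/3 + 5*x/3 - 3/2
This equals f(x) exactly, so the claim holds.

Valid. The derivative of G reproduces f.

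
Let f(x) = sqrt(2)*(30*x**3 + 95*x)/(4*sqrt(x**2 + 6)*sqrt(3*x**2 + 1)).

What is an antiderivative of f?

An antiderivative is F(x) = 5*sqrt(2)*sqrt(x**2 + 6)*sqrt(3*x**2 + 1)/4.

f has the shape u'v + uv' for u = 5*sqrt(3*x**2 + 1)/2 and v = sqrt(x**2/2 + 3) — it is the derivative of the product u*v.
Check: d/dx[5*sqrt(2)*sqrt(x**2 + 6)*sqrt(3*x**2 + 1)/4] = (30*sqrt(2)*x**3 + 95*sqrt(2)*x)/(4*sqrt(x**2 + 6)*sqrt(3*x**2 + 1)), which equals f(x).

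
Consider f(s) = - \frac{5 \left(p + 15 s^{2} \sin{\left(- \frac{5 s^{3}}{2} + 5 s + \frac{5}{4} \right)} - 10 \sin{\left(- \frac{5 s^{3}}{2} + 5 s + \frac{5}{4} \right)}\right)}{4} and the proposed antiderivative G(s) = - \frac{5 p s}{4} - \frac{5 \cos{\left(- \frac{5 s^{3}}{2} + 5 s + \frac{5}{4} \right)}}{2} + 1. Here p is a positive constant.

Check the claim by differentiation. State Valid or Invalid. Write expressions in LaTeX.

Valid. The derivative of G reproduces f.

d/ds[G] = - \frac{5 p}{4} - \frac{75 s^{2} \sin{\left(- \frac{5 s^{3}}{2} + 5 s + \frac{5}{4} \right)}}{4} + \frac{25 \sin{\left(- \frac{5 s^{3}}{2} + 5 s + \frac{5}{4} \right)}}{2}
This equals f(s) exactly, so the claim holds.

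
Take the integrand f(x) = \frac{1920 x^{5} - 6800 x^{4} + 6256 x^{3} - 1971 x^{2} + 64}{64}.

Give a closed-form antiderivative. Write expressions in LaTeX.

An antiderivative is F(x) = 5 x^{6} - \frac{85 x^{5}}{4} + \frac{391 x^{4}}{16} - \frac{657 x^{3}}{64} + x.

A candidate is checked by its d/dx: the result must match f(x).
Check: d/dx[5 x^{6} - \frac{85 x^{5}}{4} + \frac{391 x^{4}}{16} - \frac{657 x^{3}}{64} + x] = 30 x^{5} - \frac{425 x^{4}}{4} + \frac{391 x^{3}}{4} - \frac{1971 x^{2}}{64} + 1, which equals f(x).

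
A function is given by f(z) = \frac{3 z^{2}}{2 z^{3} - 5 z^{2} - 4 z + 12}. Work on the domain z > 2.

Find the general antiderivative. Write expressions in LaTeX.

Factor the denominator (\left(z - 2\right)^{2} \left(2 z + 3\right)) and decompose: f = \frac{27}{49 \left(2 z + 3\right)} + \frac{60}{49 \left(z - 2\right)} + \frac{12}{7 \left(z - 2\right)^{2}}; each piece integrates to a log, atan, or power term.
Check: d/dz[\frac{60 \log{\left(z - 2 \right)}}{49} + \frac{27 \log{\left(z + \frac{3}{2} \right)}}{98} - \frac{12}{7 z - 14}] = \frac{3 z^{2}}{2 z^{3} - 5 z^{2} - 4 z + 12} = f(z).

F(z) = \frac{60 \log{\left(z - 2 \right)}}{49} + \frac{27 \log{\left(z + \frac{3}{2} \right)}}{98} - \frac{12}{7 z - 14} + C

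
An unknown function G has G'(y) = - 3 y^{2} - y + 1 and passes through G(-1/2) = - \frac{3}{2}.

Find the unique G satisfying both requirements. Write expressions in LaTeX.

G(y) = - y^{3} - \frac{y^{2}}{2} + y - 1

The integrand splits into summands that can be handled one at a time.
A general antiderivative is - y^{3} - \frac{y^{2}}{2} + y + C.
The condition gives C = - \frac{3}{2} - (- \frac{1}{2}) = -1.
So G(y) = - y^{3} - \frac{y^{2}}{2} + y - 1.
Check: d/dy[- y^{3} - \frac{y^{2}}{2} + y - 1] = - 3 y^{2} - y + 1 = G'(y).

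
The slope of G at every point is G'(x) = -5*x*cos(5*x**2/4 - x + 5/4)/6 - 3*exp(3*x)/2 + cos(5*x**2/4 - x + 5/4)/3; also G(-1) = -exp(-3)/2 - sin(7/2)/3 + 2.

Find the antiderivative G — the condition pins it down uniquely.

Integrate term by term and add the pieces.
A general antiderivative is -exp(3*x)/2 - sin(5*x**2/4 - x + 5/4)/3 + C.
The condition gives C = -exp(-3)/2 - sin(7/2)/3 + 2 - (-exp(-3)/2 - sin(7/2)/3) = 2.
So G(x) = -exp(3*x)/2 - sin(5*x**2/4 - x + 5/4)/3 + 2.
Check: d/dx[-exp(3*x)/2 - sin(5*x**2/4 - x + 5/4)/3 + 2] = -5*x*cos(5*x**2/4 - x + 5/4)/6 - 3*exp(3*x)/2 + cos(5*x**2/4 - x + 5/4)/3 = G'(x).

G(x) = -exp(3*x)/2 - sin(5*x**2/4 - x + 5/4)/3 + 2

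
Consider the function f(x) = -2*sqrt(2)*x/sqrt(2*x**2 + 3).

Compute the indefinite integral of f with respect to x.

F(x) = -2*sqrt(x**2 + 3/2) + C

The substitution u = x**2 + 3/2 works: f is exactly (dF/du)*(du/dx) for that inner function.
Check: d/dx[-2*sqrt(x**2 + 3/2)] = -2*sqrt(2)*x/sqrt(2*x**2 + 3) = f(x).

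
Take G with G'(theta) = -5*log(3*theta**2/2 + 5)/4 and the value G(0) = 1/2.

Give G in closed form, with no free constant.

Recover the given G'(theta) by differentiating a candidate G(theta); any mismatch rules it out.
A general antiderivative is -5*theta*log(3*theta**2/2 + 5)/4 + 5*theta/2 - 5*sqrt(30)*atan(sqrt(30)*theta/10)/6 + C.
The condition gives C = 1/2 - (0) = 1/2.
So G(theta) = -(15*theta*log(3*theta**2/2 + 5) - 30*theta + 10*sqrt(30)*atan(sqrt(30)*theta/10) - 6)/12.
Check: d/dtheta[-(15*theta*log(3*theta**2/2 + 5) - 30*theta + 10*sqrt(30)*atan(sqrt(30)*theta/10) - 6)/12] = -5*log(3*theta**2/2 + 5)/4 = G'(theta).

G(theta) = -(15*theta*log(3*theta**2/2 + 5) - 30*theta + 10*sqrt(30)*atan(sqrt(30)*theta/10) - 6)/12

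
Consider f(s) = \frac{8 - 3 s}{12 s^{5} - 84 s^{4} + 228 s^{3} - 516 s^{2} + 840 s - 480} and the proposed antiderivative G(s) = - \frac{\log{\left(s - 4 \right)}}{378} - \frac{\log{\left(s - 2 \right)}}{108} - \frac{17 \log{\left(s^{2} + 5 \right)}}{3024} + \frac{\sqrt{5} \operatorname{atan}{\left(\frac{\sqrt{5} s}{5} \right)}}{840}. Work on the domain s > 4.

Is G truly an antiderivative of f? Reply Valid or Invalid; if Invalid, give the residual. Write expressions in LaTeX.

Invalid: d/ds[G] - f = - \frac{5}{216 s - 216}, which is not 0.

d/ds[G] = \frac{- 5 s^{3} + 25 s^{2} - 40 s + 56}{216 s^{4} - 1296 s^{3} + 2808 s^{2} - 6480 s + 8640}
d/ds[G] - f(s) = - \frac{5}{216 s - 216} != 0.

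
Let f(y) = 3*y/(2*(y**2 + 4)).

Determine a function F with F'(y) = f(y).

The substitution u = y**2 + 4 works: f is exactly (dF/du)*(du/dy) for that inner function.
Check: d/dy[3*log(y**2 + 4)/4] = 3*y/(2*y**2 + 8), which equals f(y).

An antiderivative is F(y) = 3*log(y**2 + 4)/4.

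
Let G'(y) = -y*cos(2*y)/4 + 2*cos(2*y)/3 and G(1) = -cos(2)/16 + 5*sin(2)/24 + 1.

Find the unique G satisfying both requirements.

G(y) = -(6*y*sin(2*y) - 16*sin(2*y) + 3*cos(2*y) - 48)/48

The integrand splits into summands that can be handled one at a time.
A general antiderivative is -y*sin(2*y)/8 + sin(2*y)/3 - cos(2*y)/16 + C.
The condition gives C = -cos(2)/16 + 5*sin(2)/24 + 1 - (-cos(2)/16 + 5*sin(2)/24) = 1.
So G(y) = -(6*y*sin(2*y) - 16*sin(2*y) + 3*cos(2*y) - 48)/48.
Check: d/dy[-(6*y*sin(2*y) - 16*sin(2*y) + 3*cos(2*y) - 48)/48] = -y*cos(2*y)/4 + 2*cos(2*y)/3 = G'(y).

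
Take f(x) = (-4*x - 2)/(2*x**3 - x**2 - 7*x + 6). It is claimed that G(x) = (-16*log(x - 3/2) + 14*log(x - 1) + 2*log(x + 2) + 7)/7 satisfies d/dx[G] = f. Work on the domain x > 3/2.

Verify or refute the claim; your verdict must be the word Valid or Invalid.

d/dx[G] = (-4*x - 2)/(2*x**3 - x**2 - 7*x + 6)
This equals f(x) exactly, so the claim holds.

Valid - differentiating G returns exactly f.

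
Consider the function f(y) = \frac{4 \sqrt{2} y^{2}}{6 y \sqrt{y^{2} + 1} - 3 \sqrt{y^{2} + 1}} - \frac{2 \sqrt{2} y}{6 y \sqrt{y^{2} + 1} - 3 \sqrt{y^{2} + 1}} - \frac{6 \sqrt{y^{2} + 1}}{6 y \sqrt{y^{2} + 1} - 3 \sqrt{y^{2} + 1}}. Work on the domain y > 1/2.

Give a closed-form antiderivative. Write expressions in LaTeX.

The integrand splits into summands that can be handled one at a time.
Check: d/dy[\frac{2 \sqrt{2} \sqrt{y^{2} + 1} - 3 \log{\left(y - \frac{1}{2} \right)}}{3}] = \frac{4 \sqrt{2} y^{2} - 2 \sqrt{2} y - 6 \sqrt{y^{2} + 1}}{6 y \sqrt{y^{2} + 1} - 3 \sqrt{y^{2} + 1}}, which equals f(y).

An antiderivative is F(y) = \frac{2 \sqrt{2} \sqrt{y^{2} + 1} - 3 \log{\left(y - \frac{1}{2} \right)}}{3}.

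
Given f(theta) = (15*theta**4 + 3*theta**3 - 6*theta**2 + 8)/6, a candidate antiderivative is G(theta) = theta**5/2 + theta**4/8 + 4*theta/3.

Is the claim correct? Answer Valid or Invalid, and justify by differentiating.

Invalid: d/dtheta[G] - f = theta**2, which is not 0.

d/dtheta[G] = 5*theta**4/2 + theta**3/2 + 4/3
d/dtheta[G] - f(theta) = theta**2 != 0.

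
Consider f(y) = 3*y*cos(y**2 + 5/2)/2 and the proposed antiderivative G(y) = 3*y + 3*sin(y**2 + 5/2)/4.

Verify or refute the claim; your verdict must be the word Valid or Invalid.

Invalid: d/dy[G] - f = 3, which is not 0.

d/dy[G] = 3*y*cos(y**2 + 5/2)/2 + 3
d/dy[G] - f(y) = 3 != 0.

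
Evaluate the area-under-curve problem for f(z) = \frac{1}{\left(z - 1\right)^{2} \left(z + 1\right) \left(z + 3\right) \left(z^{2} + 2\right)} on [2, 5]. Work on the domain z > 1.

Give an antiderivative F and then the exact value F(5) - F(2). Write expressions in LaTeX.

Antiderivative: F(z) = - \frac{17 \log{\left(z - 1 \right)}}{288} + \frac{\log{\left(z + 1 \right)}}{24} - \frac{\log{\left(z + 3 \right)}}{352} + \frac{\log{\left(z^{2} + 2 \right)}}{99} + \frac{5 \sqrt{2} \operatorname{atan}{\left(\frac{\sqrt{2} z}{2} \right)}}{198} - \frac{1}{24 z - 24}; value = - \frac{17 \log{\left(4 \right)}}{288} - \frac{\log{\left(3 \right)}}{24} - \frac{5 \sqrt{2} \operatorname{atan}{\left(\sqrt{2} \right)}}{198} - \frac{\log{\left(8 \right)}}{352} + \frac{\log{\left(5 \right)}}{352} + \frac{1}{32} + \frac{\log{\left(27 \right)}}{99} + \frac{5 \sqrt{2} \operatorname{atan}{\left(\frac{5 \sqrt{2}}{2} \right)}}{198} + \frac{25 \log{\left(6 \right)}}{792}

Factor the denominator (\left(z - 1\right)^{2} \left(z + 1\right) \left(z + 3\right) \left(z^{2} + 2\right)) and decompose: f = \frac{2 z + 5}{99 \left(z^{2} + 2\right)} - \frac{1}{352 \left(z + 3\right)} + \frac{1}{24 \left(z + 1\right)} - \frac{17}{288 \left(z - 1\right)} + \frac{1}{24 \left(z - 1\right)^{2}}; each piece integrates to a log, atan, or power term.
F(z) = - \frac{17 \log{\left(z - 1 \right)}}{288} + \frac{\log{\left(z + 1 \right)}}{24} - \frac{\log{\left(z + 3 \right)}}{352} + \frac{\log{\left(z^{2} + 2 \right)}}{99} + \frac{5 \sqrt{2} \operatorname{atan}{\left(\frac{\sqrt{2} z}{2} \right)}}{198} - \frac{1}{24 z - 24} is an antiderivative of f.
Check: d/dz[- \frac{17 \log{\left(z - 1 \right)}}{288} + \frac{\log{\left(z + 1 \right)}}{24} - \frac{\log{\left(z + 3 \right)}}{352} + \frac{\log{\left(z^{2} + 2 \right)}}{99} + \frac{5 \sqrt{2} \operatorname{atan}{\left(\frac{\sqrt{2} z}{2} \right)}}{198} - \frac{1}{24 z - 24}] = \frac{1}{z^{6} + 2 z^{5} - 2 z^{4} + 2 z^{3} - 5 z^{2} - 4 z + 6}, which equals f(z).
F(5) = - \frac{17 \log{\left(4 \right)}}{288} - \frac{1}{96} - \frac{\log{\left(8 \right)}}{352} + \frac{\log{\left(27 \right)}}{99} + \frac{5 \sqrt{2} \operatorname{atan}{\left(\frac{5 \sqrt{2}}{2} \right)}}{198} + \frac{\log{\left(6 \right)}}{24}; F(2) = - \frac{1}{24} - \frac{\log{\left(5 \right)}}{352} + \frac{\log{\left(6 \right)}}{99} + \frac{5 \sqrt{2} \operatorname{atan}{\left(\sqrt{2} \right)}}{198} + \frac{\log{\left(3 \right)}}{24}.
Integral = F(5) - F(2) = - \frac{17 \log{\left(4 \right)}}{288} - \frac{\log{\left(3 \right)}}{24} - \frac{5 \sqrt{2} \operatorname{atan}{\left(\sqrt{2} \right)}}{198} - \frac{\log{\left(8 \right)}}{352} + \frac{\log{\left(5 \right)}}{352} + \frac{1}{32} + \frac{\log{\left(27 \right)}}{99} + \frac{5 \sqrt{2} \operatorname{atan}{\left(\frac{5 \sqrt{2}}{2} \right)}}{198} + \frac{25 \log{\left(6 \right)}}{792}.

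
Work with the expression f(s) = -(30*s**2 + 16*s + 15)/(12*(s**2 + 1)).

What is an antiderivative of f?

Since d/ds undoes antidifferentiation here, F'(s) = f(s) is required of F(s).
Check: d/ds[-(30*s + 8*log(s**2 + 1) - 15*atan(s))/12] = (-30*s**2 - 16*s - 15)/(12*s**2 + 12), which equals f(s).

An antiderivative is F(s) = -(30*s + 8*log(s**2 + 1) - 15*atan(s))/12.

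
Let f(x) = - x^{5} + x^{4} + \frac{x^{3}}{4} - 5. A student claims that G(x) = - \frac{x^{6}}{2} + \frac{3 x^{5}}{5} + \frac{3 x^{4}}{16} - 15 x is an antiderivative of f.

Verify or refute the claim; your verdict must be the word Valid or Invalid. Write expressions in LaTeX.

Invalid: d/dx[G] - f = - 2 x^{5} + 2 x^{4} + \frac{x^{3}}{2} - 10, which is not 0.

d/dx[G] = - 3 x^{5} + 3 x^{4} + \frac{3 x^{3}}{4} - 15
d/dx[G] - f(x) = - 2 x^{5} + 2 x^{4} + \frac{x^{3}}{2} - 10 != 0.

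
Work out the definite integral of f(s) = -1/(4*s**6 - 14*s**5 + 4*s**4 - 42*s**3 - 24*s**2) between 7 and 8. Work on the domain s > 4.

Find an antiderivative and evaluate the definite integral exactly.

The denominator factors as 2*s**2*(s - 4)*(2*s + 1)*(s**2 + 3); partial fractions split f into directly integrable pieces: (7*s - 10)/(1482*(s**2 + 3)) + 16/(117*(2*s + 1)) - 1/(5472*(s - 4)) - 7/(96*s) + 1/(24*s**2).
F(s) = (-5187*s*log(s) - 13*s*log(s - 4) + 4864*s*log(s + 1/2) + 168*s*log(s**2 + 3) - 160*sqrt(3)*s*atan(sqrt(3)*s/3) - 2964)/(71136*s) is an antiderivative of f.
Check: d/ds[(-5187*s*log(s) - 13*s*log(s - 4) + 4864*s*log(s + 1/2) + 168*s*log(s**2 + 3) - 160*sqrt(3)*s*atan(sqrt(3)*s/3) - 2964)/(71136*s)] = -1/(4*s**6 - 14*s**5 + 4*s**4 - 42*s**3 - 24*s**2) = f(s).
F(8) = -7*log(8)/96 - 5*sqrt(3)*atan(8*sqrt(3)/3)/2223 - 1/192 - log(4)/5472 + 7*log(67)/2964 + 8*log(17/2)/117; F(7) = -7*log(7)/96 - 1/168 - 5*sqrt(3)*atan(7*sqrt(3)/3)/2223 - log(3)/5472 + 7*log(52)/2964 + 8*log(15/2)/117.
Integral = F(8) - F(7) = -7*log(8)/96 - 8*log(15/2)/117 - 7*log(52)/2964 - 5*sqrt(3)*atan(8*sqrt(3)/3)/2223 - log(4)/5472 + log(3)/5472 + 1/1344 + 5*sqrt(3)*atan(7*sqrt(3)/3)/2223 + 7*log(67)/2964 + 7*log(7)/96 + 8*log(17/2)/117.

Antiderivative: F(s) = (-5187*s*log(s) - 13*s*log(s - 4) + 4864*s*log(s + 1/2) + 168*s*log(s**2 + 3) - 160*sqrt(3)*s*atan(sqrt(3)*s/3) - 2964)/(71136*s); value = -7*log(8)/96 - 8*log(15/2)/117 - 7*log(52)/2964 - 5*sqrt(3)*atan(8*sqrt(3)/3)/2223 - log(4)/5472 + log(3)/5472 + 1/1344 + 5*sqrt(3)*atan(7*sqrt(3)/3)/2223 + 7*log(67)/2964 + 7*log(7)/96 + 8*log(17/2)/117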